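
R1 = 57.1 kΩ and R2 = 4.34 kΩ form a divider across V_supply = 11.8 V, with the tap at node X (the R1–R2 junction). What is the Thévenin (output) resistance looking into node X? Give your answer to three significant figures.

With V_supply suppressed (replaced by a short), R_th = R1 ‖ R2 = (57.10 × 4.34)/(57.10 + 4.34) = 4.033 kΩ.

R_th ≈ 4.03 kΩ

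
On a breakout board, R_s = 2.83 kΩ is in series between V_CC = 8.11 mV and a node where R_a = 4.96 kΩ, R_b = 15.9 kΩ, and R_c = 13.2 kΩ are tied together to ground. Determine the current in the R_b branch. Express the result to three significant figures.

Equivalent of the parallel group: R_p = 2.939 kΩ.
Node voltage V_A = V_CC · R_p/(R_s + R_p) = 8.11 × 0.5094 = 4.132 mV.
Branch current I = V_A/R_b = 4.132/15.9 = 0.2598 µA.

I ≈ 0.260 µA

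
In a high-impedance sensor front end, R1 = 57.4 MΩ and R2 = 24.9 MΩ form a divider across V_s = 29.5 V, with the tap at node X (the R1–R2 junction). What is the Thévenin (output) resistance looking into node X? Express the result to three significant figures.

R_th ≈ 17.4 MΩ

Looking into X with the source shorted: R_th = R1·R2/(R1+R2) = 57.40 × 24.9/82.30 = 17.37 MΩ.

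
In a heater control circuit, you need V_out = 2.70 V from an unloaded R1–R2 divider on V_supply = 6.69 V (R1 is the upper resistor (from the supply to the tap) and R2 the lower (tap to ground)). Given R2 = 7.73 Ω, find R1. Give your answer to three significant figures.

The divider ratio is R2/(R1+R2) = 2.70/6.69 = 0.4036.
Rearranging, R1 = R2·(1−k)/k = 7.73 × 1.478 = 11.42 Ω.

R1 ≈ 11.4 Ω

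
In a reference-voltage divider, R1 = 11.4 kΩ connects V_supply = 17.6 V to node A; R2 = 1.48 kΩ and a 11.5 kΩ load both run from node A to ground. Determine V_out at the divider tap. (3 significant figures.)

V_out ≈ 1.82 V

R2 ‖ R_L = (1.48 × 11.5)/(1.48 + 11.5) = 1.311 kΩ.
Then V_out = V_supply · R2'/(R1 + R2') = 17.6 × 1.311/12.71 = 1.816 V.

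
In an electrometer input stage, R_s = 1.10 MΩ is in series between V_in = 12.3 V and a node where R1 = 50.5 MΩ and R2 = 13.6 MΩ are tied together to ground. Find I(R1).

Parallel bank: R_p = 1/(1/50.5 + 1/13.6) = 10.71 MΩ.
V_A by voltage divider: V_A = 12.3 × 10.71/(1.10 + 10.71) = 11.15 V.
I(R1) = V_A / R1 = 11.15/50.5 = 0.2209 µA.

I ≈ 0.221 µA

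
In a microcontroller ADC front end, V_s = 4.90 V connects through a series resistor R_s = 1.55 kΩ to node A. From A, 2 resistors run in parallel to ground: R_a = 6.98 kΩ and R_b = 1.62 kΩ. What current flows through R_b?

I ≈ 1.39 mA

Equivalent of the parallel group: R_p = 1.315 kΩ.
Node voltage V_A = V_s · R_p/(R_s + R_p) = 4.90 × 0.4590 = 2.249 V.
I(R_b) = V_A / R_b = 2.249/1.62 = 1.388 mA.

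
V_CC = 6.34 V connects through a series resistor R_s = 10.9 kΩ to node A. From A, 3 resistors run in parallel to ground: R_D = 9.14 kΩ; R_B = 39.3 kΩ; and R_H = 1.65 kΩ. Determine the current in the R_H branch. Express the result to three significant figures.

I ≈ 0.423 mA

Equivalent of the parallel group: R_p = 1.350 kΩ.
V_A = 6.34 × 1.350/12.25 = 0.6985 V.
Branch current I = V_A/R_H = 0.6985/1.65 = 0.4234 mA.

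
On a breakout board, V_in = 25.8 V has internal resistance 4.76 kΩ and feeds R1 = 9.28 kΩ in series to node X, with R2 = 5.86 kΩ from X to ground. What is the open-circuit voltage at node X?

R1' = 4.76 + 9.28 = 14.04 kΩ (source resistance + R1).
Open-circuit (no load on X): V_th = V_in · R2/(R1' + R2) = 25.8 × 5.86/(14.04 + 5.86) = 7.597 V.

V_th ≈ 7.60 V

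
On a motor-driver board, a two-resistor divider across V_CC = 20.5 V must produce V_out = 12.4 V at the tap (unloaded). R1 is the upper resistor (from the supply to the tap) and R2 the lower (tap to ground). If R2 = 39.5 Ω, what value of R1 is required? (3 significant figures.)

R1 ≈ 25.8 Ω

Required fraction k = V_out/V_CC = 0.6049.
R1 = R2·(1/k − 1) = 39.5 × 0.6532 = 25.80 Ω.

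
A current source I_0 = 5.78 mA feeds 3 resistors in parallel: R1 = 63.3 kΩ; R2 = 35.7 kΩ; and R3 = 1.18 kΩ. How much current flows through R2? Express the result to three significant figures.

Total conductance ΣG = 1/63.3 + 1/35.7 + 1/1.18 = 0.8913 (units of 1/kΩ).
Current divider: I(R2) = I_0 · G_k/ΣG = 5.78 × (0.02801/0.8913) = 5.78 × 0.03143 = 0.1817 mA.

I ≈ 0.182 mA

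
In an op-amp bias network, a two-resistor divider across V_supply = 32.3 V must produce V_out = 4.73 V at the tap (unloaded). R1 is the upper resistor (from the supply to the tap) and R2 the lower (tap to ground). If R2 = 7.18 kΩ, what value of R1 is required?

R1 ≈ 41.9 kΩ

Required fraction k = V_out/V_supply = 0.1464.
So R1 = R2 · (V_supply/V_out − 1) = 7.18 × (32.3/4.73 − 1) = 7.18 × 5.829 = 41.85 kΩ.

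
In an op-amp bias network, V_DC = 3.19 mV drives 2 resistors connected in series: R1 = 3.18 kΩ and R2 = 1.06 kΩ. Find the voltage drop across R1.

Series total: ΣR = 3.18 + 1.06 = 4.240 kΩ.
V = V_DC · R/ΣR = 3.19 × 0.7500 = 2.392 mV.

V ≈ 2.39 mV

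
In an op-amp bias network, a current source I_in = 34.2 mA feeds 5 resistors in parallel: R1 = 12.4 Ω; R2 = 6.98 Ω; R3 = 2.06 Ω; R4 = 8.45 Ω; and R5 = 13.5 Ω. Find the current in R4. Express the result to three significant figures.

I ≈ 4.49 mA

Conductances: ΣG = 1/12.4 + 1/6.98 + 1/2.06 + 1/8.45 + 1/13.5 = 0.9018 (1/Ω).
R4 takes the fraction G_k/ΣG = 0.1183/0.9018 = 0.1312, so I = 34.2 × 0.1312 = 4.488 mA.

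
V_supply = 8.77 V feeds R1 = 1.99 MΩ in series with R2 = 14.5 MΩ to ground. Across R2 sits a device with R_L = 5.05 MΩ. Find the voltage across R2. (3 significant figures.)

R2 ‖ R_L = (14.5 × 5.05)/(14.5 + 5.05) = 3.746 MΩ.
Then V_out = V_supply · R2'/(R1 + R2') = 8.77 × 3.746/5.736 = 5.727 V.
(Unloaded it would be 7.71 V; the load pulls it down.)

V_out ≈ 5.73 V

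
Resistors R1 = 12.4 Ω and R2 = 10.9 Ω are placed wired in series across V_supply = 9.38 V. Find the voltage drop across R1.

Total series resistance ΣR = 12.4 + 10.9 = 23.30 Ω.
V = V_supply · R/ΣR = 9.38 × 0.5322 = 4.992 V.

V ≈ 4.99 V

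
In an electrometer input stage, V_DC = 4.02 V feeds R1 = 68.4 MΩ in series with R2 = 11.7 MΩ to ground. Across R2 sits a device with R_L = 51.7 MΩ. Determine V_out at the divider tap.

V_out ≈ 0.492 V

First combine the lower leg with the load: R2 ‖ R_L = 9.541 MΩ.
Then V_out = V_DC · R2'/(R1 + R2') = 4.02 × 9.541/77.94 = 0.4921 V.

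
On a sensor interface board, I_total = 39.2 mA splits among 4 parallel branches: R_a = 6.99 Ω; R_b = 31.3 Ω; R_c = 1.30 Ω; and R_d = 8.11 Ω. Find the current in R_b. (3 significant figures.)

Conductances: ΣG = 1/6.99 + 1/31.3 + 1/1.30 + 1/8.11 = 1.068 (1/Ω).
Current divider: I(R_b) = I_total · G_k/ΣG = 39.2 × (0.03195/1.068) = 39.2 × 0.02993 = 1.173 mA.

I ≈ 1.17 mA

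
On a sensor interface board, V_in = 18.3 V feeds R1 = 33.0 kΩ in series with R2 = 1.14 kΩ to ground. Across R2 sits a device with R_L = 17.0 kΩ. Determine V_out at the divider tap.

V_out ≈ 0.574 V

The load sits in parallel with R2, giving an effective lower resistance R2' = R2·R_L/(R2+R_L) = 1.068 kΩ.
Voltage divider with the loaded lower leg: V_out = 18.3 × 1.068/(33.0 + 1.068) = 18.3 × 0.03136 = 0.5739 V.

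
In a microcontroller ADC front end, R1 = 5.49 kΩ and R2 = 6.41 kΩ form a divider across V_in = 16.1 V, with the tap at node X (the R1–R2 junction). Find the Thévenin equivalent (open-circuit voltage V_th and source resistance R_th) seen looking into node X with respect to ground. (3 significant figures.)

V_th ≈ 8.67 V, R_th ≈ 2.96 kΩ

With X open, the divider is unloaded: V_th = 16.1 × 6.41/11.90 = 8.672 V.
Zeroing V_in shorts the top of R1 to ground, so R_th = R1 ‖ R2 = 2.957 kΩ.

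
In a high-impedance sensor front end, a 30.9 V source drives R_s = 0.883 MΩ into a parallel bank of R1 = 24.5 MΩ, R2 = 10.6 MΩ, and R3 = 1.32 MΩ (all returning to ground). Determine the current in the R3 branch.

I ≈ 13.1 µA

Combine the parallel branches: R_p = (1/24.5 + 1/10.6 + 1/1.32)⁻¹ = 1.120 MΩ.
V_A by voltage divider: V_A = 30.9 × 1.120/(0.883 + 1.120) = 17.28 V.
Branch current I = V_A/R3 = 17.28/1.32 = 13.09 µA.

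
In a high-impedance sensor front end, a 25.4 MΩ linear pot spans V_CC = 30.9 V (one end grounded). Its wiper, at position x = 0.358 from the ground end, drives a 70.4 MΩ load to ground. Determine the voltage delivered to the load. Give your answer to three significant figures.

Lower segment x·R_p = 9.093 MΩ; upper segment (1−x)·R_p = 16.31 MΩ.
(x·R_p) ‖ R_L = 8.053 MΩ.
V_out = 30.9 × 8.053/(16.31 + 8.053) = 10.22 V.

V_out ≈ 10.2 V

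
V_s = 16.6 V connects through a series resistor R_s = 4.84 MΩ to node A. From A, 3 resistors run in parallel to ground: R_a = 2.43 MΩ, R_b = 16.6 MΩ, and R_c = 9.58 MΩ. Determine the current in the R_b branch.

Combine the parallel branches: R_p = (1/2.43 + 1/16.6 + 1/9.58)⁻¹ = 1.736 MΩ.
Node voltage V_A = V_s · R_p/(R_s + R_p) = 16.6 × 0.2640 = 4.382 V.
I(R_b) = V_A / R_b = 4.382/16.6 = 0.2640 µA.

I ≈ 0.264 µA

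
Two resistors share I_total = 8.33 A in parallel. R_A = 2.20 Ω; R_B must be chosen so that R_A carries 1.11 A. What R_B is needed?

R_B ≈ 0.338 Ω

The fraction through R_A equals R_B/(R_A+R_B).
1.11/8.33 = R_B/(R_A + R_B) → R_B = R_A · (0.1333)/(1 − 0.1333) = 2.20 × 0.1537 = 0.3382 Ω.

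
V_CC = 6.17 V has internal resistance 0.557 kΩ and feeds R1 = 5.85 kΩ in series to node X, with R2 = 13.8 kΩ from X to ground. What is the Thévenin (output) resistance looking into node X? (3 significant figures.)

R1' = 0.557 + 5.85 = 6.407 kΩ (source resistance + R1).
Looking into X with the source shorted: R_th = R1'·R2/(R1'+R2) = 6.407 × 13.8/20.21 = 4.376 kΩ.

R_th ≈ 4.38 kΩ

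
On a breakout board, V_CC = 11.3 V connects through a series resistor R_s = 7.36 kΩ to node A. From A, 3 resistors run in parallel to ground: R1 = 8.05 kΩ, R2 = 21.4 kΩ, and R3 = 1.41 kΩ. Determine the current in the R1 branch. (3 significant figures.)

Combine the parallel branches: R_p = (1/8.05 + 1/21.4 + 1/1.41)⁻¹ = 1.136 kΩ.
V_A = 11.3 × 1.136/8.496 = 1.511 V.
I(R1) = V_A / R1 = 1.511/8.05 = 0.1877 mA.

I ≈ 0.188 mA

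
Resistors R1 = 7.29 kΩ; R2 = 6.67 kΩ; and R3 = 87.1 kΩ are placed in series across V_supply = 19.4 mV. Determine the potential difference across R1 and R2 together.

Series total: ΣR = 7.29 + 6.67 + 87.1 = 101.1 kΩ.
R_{R1..R2} = 7.29 + 6.67 = 13.96 kΩ.
V = V_supply · R/ΣR = 19.4 × 0.1381 = 2.680 mV.

V ≈ 2.68 mV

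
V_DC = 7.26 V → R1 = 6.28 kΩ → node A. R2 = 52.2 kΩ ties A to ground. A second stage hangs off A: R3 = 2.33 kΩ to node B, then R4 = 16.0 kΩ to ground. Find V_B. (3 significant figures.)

V_B ≈ 4.33 V

Looking into the second stage from A: R3 + R4 = 18.33 kΩ appears in parallel with R2.
Effective lower resistance at A: R2 ‖ 18.33 = 13.57 kΩ.
So V_A = 7.26 × 0.6836 = 4.963 V.
Stage 2 is unloaded, so V_B = V_A · R4/(R3+R4) = 4.963 × 16.0/18.33 = 4.332 V.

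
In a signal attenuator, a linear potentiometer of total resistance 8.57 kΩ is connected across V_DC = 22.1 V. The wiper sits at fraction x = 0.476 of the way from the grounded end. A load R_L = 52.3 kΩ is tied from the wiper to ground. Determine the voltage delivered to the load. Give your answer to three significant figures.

V_out ≈ 10.1 V

The pot divides into 4.491 kΩ above the wiper and 4.079 kΩ below.
Lower segment in parallel with the load: 4.079 ‖ 52.3 = 3.784 kΩ.
V_out = 22.1 × 3.784/(4.491 + 3.784) = 10.11 V.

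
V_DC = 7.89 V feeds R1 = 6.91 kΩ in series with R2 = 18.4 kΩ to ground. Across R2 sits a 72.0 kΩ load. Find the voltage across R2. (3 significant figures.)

First combine the lower leg with the load: R2 ‖ R_L = 14.65 kΩ.
Voltage divider with the loaded lower leg: V_out = 7.89 × 14.65/(6.91 + 14.65) = 7.89 × 0.6796 = 5.362 V.

V_out ≈ 5.36 V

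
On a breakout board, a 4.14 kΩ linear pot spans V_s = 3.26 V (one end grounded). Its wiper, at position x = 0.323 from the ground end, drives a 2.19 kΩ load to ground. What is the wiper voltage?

Lower segment x·R_p = 1.337 kΩ; upper segment (1−x)·R_p = 2.803 kΩ.
Lower segment in parallel with the load: 1.337 ‖ 2.19 = 0.8303 kΩ.
V_out = 3.26 × 0.8303/(2.803 + 0.8303) = 0.7450 V.
(Unloaded: V_out = x·V_s = 1.05 V.)

V_out ≈ 0.745 V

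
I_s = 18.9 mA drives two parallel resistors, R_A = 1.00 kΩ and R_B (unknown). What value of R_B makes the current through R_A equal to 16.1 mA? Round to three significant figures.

R_B ≈ 5.75 kΩ

In a two-way split, I_A/I_s = R_B/(R_A + R_B).
With f = 0.8519, R_B = R_A · f/(1−f) = 1.00 × 5.750 = 5.750 kΩ.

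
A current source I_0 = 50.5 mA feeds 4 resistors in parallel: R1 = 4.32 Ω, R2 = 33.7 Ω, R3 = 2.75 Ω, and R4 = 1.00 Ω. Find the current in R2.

I ≈ 0.922 mA

ΣG = 1/4.32 + 1/33.7 + 1/2.75 + 1/1.00 = 1.625.
Current divider: I(R2) = I_0 · G_k/ΣG = 50.5 × (0.02967/1.625) = 50.5 × 0.01826 = 0.9223 mA.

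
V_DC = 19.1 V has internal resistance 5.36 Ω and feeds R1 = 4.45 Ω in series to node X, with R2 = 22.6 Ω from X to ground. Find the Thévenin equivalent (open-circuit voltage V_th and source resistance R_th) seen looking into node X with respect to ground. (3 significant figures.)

V_th ≈ 13.3 V, R_th ≈ 6.84 Ω

R1' = 5.36 + 4.45 = 9.810 Ω (source resistance + R1).
V_th is the unloaded tap voltage: V_DC · R2/(R1'+R2) = 19.1 × 0.6973 = 13.32 V.
With V_DC suppressed (replaced by a short), R_th = R1' ‖ R2 = (9.810 × 22.6)/(9.810 + 22.6) = 6.841 Ω.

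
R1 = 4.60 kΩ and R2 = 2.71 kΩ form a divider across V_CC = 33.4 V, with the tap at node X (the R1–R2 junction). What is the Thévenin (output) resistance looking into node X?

R_th ≈ 1.71 kΩ

Zeroing V_CC shorts the top of R1 to ground, so R_th = R1 ‖ R2 = 1.705 kΩ.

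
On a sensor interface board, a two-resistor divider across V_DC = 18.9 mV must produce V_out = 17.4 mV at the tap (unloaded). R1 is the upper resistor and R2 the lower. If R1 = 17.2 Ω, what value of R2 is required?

The divider ratio is R2/(R1+R2) = 17.4/18.9 = 0.9206.
R2 = R1 · 0.9206/(1 − 0.9206) = 199.5 Ω.

R2 ≈ 200 Ω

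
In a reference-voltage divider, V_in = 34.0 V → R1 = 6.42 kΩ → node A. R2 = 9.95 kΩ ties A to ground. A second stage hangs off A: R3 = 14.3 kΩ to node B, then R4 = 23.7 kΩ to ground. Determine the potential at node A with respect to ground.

V_A ≈ 18.7 V

Node A sees R2 in parallel with the series input of stage 2, R3 + R4 = 38.00 kΩ.
Effective lower resistance at A: R2 ‖ 38.00 = 7.885 kΩ.
First divider: V_A = V_in · 7.885/(6.42 + 7.885) = 18.74 V.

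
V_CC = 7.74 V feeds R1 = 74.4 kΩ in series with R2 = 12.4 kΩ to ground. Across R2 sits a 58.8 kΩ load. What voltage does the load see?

V_out ≈ 0.936 V

First combine the lower leg with the load: R2 ‖ R_L = 10.24 kΩ.
Then V_out = V_CC · R2'/(R1 + R2') = 7.74 × 10.24/84.64 = 0.9364 V.
(Unloaded it would be 1.11 V; the load pulls it down.)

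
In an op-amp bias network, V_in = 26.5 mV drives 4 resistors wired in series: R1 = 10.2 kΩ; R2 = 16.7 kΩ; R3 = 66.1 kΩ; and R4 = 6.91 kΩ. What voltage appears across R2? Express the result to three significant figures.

Series total: ΣR = 10.2 + 16.7 + 66.1 + 6.91 = 99.91 kΩ.
Voltage divider: V = V_in · (16.70 / 99.91) = 26.5 × 0.1672 = 4.429 mV.

V ≈ 4.43 mV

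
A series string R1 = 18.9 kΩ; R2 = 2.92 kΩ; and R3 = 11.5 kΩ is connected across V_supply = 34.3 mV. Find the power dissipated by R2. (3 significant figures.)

P ≈ 3.09 nW

ΣR = 33.32 kΩ → I = 34.3/33.32 = 1.029 µA.
P(R2) = I²·R2 = (1.029)² × 2.92 = 3.094 nW.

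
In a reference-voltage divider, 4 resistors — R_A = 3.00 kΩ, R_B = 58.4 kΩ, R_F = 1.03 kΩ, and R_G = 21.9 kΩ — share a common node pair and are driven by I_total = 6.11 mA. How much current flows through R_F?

I ≈ 4.34 mA

ΣG = 1/3.00 + 1/58.4 + 1/1.03 + 1/21.9 = 1.367.
R_F takes the fraction G_k/ΣG = 0.9709/1.367 = 0.7102, so I = 6.11 × 0.7102 = 4.339 mA.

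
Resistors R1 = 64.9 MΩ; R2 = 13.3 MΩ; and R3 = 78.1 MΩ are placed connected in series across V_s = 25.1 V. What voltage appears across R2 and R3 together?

ΣR = 64.9 + 13.3 + 78.1 = 156.3 MΩ.
R_{R2..R3} = 13.3 + 78.1 = 91.40 MΩ.
By the voltage-divider rule, V = 25.1 × 91.40/156.3 = 14.68 V.

V ≈ 14.7 V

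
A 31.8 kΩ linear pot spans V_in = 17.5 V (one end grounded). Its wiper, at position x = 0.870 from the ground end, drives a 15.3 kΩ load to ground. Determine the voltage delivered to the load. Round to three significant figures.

V_out ≈ 12.3 V

The pot divides into 4.134 kΩ above the wiper and 27.67 kΩ below.
Lower segment in parallel with the load: 27.67 ‖ 15.3 = 9.852 kΩ.
V_out = 17.5 × 9.852/(4.134 + 9.852) = 12.33 V.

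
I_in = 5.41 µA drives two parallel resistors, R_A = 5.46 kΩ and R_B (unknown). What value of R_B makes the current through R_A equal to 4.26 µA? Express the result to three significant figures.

In a two-way split, I_A/I_in = R_B/(R_A + R_B).
With f = 0.7874, R_B = R_A · f/(1−f) = 5.46 × 3.704 = 20.23 kΩ.

R_B ≈ 20.2 kΩ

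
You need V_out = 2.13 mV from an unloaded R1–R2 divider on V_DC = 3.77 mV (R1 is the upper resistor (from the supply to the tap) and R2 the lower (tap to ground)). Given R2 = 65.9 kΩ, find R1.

Required fraction k = V_out/V_DC = 0.5650.
Rearranging, R1 = R2·(1−k)/k = 65.9 × 0.7700 = 50.74 kΩ.

R1 ≈ 50.7 kΩ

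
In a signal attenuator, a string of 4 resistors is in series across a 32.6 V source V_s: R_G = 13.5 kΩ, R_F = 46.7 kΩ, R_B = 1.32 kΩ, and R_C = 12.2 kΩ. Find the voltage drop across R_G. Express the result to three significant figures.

Series total: ΣR = 13.5 + 46.7 + 1.32 + 12.2 = 73.72 kΩ.
By the voltage-divider rule, V = 32.6 × 13.50/73.72 = 5.970 V.

V ≈ 5.97 V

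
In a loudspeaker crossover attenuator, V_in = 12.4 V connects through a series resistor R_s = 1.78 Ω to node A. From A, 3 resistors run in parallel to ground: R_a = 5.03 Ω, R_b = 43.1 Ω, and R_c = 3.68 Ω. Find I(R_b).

I ≈ 0.153 A

Equivalent of the parallel group: R_p = 2.025 Ω.
V_A by voltage divider: V_A = 12.4 × 2.025/(1.78 + 2.025) = 6.600 V.
I(R_b) = V_A / R_b = 6.600/43.1 = 0.1531 A.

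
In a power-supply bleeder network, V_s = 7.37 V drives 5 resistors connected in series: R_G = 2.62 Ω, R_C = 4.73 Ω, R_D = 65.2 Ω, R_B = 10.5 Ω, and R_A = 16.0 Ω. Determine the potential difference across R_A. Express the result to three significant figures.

V ≈ 1.19 V

Total series resistance ΣR = 2.62 + 4.73 + 65.2 + 10.5 + 16.0 = 99.05 Ω.
Voltage divider: V = V_s · (16.00 / 99.05) = 7.37 × 0.1615 = 1.191 V.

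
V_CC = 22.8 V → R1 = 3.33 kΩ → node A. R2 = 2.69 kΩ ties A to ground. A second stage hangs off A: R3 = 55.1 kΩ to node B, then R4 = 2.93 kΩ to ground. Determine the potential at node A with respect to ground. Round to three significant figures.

V_A ≈ 9.93 V

Node A sees R2 in parallel with the series input of stage 2, R3 + R4 = 58.03 kΩ.
Effective lower resistance at A: R2 ‖ 58.03 = 2.571 kΩ.
V_A = 22.8 × 2.571/(3.33 + 2.571) = 9.933 V.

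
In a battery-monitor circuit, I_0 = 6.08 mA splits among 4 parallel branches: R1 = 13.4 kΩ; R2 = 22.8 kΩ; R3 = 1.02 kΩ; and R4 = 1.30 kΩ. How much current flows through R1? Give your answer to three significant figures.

I ≈ 0.243 mA

Total conductance ΣG = 1/13.4 + 1/22.8 + 1/1.02 + 1/1.30 = 1.868 (units of 1/kΩ).
R1 takes the fraction G_k/ΣG = 0.07463/1.868 = 0.03995, so I = 6.08 × 0.03995 = 0.2429 mA.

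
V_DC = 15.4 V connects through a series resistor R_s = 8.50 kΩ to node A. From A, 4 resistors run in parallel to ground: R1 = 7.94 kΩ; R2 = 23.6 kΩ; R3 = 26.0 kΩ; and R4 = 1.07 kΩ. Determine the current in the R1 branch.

I ≈ 0.181 mA

Combine the parallel branches: R_p = (1/7.94 + 1/23.6 + 1/26.0 + 1/1.07)⁻¹ = 0.8761 kΩ.
V_A by voltage divider: V_A = 15.4 × 0.8761/(8.50 + 0.8761) = 1.439 V.
I(R1) = V_A / R1 = 1.439/7.94 = 0.1812 mA.
(Check via current divider: I_total = 1.642 mA; share G_k/ΣG = 0.1103 → same result.)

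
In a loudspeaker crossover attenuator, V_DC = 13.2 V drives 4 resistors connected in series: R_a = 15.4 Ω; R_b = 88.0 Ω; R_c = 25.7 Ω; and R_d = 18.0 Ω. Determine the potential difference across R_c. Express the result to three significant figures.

V ≈ 2.31 V

Total series resistance ΣR = 15.4 + 88.0 + 25.7 + 18.0 = 147.1 Ω.
V = V_DC · R/ΣR = 13.2 × 0.1747 = 2.306 V.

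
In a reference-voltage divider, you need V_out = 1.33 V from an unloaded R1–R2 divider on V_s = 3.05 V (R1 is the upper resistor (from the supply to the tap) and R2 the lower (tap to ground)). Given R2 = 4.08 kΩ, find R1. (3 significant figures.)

R1 ≈ 5.28 kΩ

V_out/V_s = R2/(R1+R2) = 0.4361.
Rearranging, R1 = R2·(1−k)/k = 4.08 × 1.293 = 5.276 kΩ.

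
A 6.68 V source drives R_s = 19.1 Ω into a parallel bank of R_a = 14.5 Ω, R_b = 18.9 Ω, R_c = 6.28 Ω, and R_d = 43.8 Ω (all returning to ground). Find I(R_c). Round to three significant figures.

Combine the parallel branches: R_p = (1/14.5 + 1/18.9 + 1/6.28 + 1/43.8)⁻¹ = 3.290 Ω.
V_A = 6.68 × 3.290/22.39 = 0.9816 V.
I(R_c) = V_A / R_c = 0.9816/6.28 = 0.1563 A.

I ≈ 0.156 A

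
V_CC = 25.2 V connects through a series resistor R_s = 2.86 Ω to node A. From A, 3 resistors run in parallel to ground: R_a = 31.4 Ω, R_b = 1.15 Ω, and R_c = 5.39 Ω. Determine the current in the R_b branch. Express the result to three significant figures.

Equivalent of the parallel group: R_p = 0.9200 Ω.
V_A = 25.2 × 0.9200/3.780 = 6.133 V.
Branch current I = V_A/R_b = 6.133/1.15 = 5.333 A.

I ≈ 5.33 A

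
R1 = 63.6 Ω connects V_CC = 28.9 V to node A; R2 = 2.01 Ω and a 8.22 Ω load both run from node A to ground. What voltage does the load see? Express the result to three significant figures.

V_out ≈ 0.716 V

The load sits in parallel with R2, giving an effective lower resistance R2' = R2·R_L/(R2+R_L) = 1.615 Ω.
Then V_out = V_CC · R2'/(R1 + R2') = 28.9 × 1.615/65.22 = 0.7157 V.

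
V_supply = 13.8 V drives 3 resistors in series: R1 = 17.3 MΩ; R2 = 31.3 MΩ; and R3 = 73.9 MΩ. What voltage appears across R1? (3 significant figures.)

ΣR = 17.3 + 31.3 + 73.9 = 122.5 MΩ.
V = V_supply · R/ΣR = 13.8 × 0.1412 = 1.949 V.

V ≈ 1.95 V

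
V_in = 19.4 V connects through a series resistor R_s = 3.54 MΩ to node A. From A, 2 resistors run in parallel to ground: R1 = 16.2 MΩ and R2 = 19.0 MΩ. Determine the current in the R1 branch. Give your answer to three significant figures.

Parallel bank: R_p = 1/(1/16.2 + 1/19.0) = 8.744 MΩ.
Node voltage V_A = V_in · R_p/(R_s + R_p) = 19.4 × 0.7118 = 13.81 V.
I(R1) = V_A / R1 = 13.81/16.2 = 0.8524 µA.
(Check via current divider: I_total = 1.579 µA; share G_k/ΣG = 0.5398 → same result.)

I ≈ 0.852 µA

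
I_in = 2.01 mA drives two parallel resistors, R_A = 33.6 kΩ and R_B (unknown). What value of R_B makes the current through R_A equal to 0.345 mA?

The fraction through R_A equals R_B/(R_A+R_B).
0.345/2.01 = R_B/(R_A + R_B) → R_B = R_A · (0.1716)/(1 − 0.1716) = 33.6 × 0.2072 = 6.962 kΩ.

R_B ≈ 6.96 kΩ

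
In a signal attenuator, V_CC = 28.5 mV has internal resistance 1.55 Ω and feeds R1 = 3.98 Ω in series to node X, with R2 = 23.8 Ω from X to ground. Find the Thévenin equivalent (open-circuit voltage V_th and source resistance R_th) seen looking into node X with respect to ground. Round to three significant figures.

R1' = 1.55 + 3.98 = 5.530 Ω (source resistance + R1).
Open-circuit (no load on X): V_th = V_CC · R2/(R1' + R2) = 28.5 × 23.8/(5.530 + 23.8) = 23.13 mV.
Looking into X with the source shorted: R_th = R1'·R2/(R1'+R2) = 5.530 × 23.8/29.33 = 4.487 Ω.

V_th ≈ 23.1 mV, R_th ≈ 4.49 Ω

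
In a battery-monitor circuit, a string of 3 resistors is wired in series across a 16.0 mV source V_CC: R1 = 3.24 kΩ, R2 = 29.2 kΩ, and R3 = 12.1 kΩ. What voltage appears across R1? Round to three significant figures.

Series total: ΣR = 3.24 + 29.2 + 12.1 = 44.54 kΩ.
V = V_CC · R/ΣR = 16.0 × 0.07274 = 1.164 mV.

V ≈ 1.16 mV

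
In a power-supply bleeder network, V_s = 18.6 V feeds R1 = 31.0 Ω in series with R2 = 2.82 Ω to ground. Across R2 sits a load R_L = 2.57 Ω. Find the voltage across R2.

The load sits in parallel with R2, giving an effective lower resistance R2' = R2·R_L/(R2+R_L) = 1.345 Ω.
Voltage divider with the loaded lower leg: V_out = 18.6 × 1.345/(31.0 + 1.345) = 18.6 × 0.04157 = 0.7732 V.
(Unloaded it would be 1.55 V; the load pulls it down.)

V_out ≈ 0.773 V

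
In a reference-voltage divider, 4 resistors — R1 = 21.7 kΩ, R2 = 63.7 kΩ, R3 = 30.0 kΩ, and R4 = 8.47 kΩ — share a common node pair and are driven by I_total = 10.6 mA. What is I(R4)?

Conductances: ΣG = 1/21.7 + 1/63.7 + 1/30.0 + 1/8.47 = 0.2132 (1/kΩ).
R4 takes the fraction G_k/ΣG = 0.1181/0.2132 = 0.5538, so I = 10.6 × 0.5538 = 5.871 mA.

I ≈ 5.87 mA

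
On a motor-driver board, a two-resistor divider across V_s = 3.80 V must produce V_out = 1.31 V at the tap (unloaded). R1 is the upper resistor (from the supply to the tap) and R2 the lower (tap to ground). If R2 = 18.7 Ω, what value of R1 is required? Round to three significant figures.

The divider ratio is R2/(R1+R2) = 1.31/3.80 = 0.3447.
So R1 = R2 · (V_s/V_out − 1) = 18.7 × (3.80/1.31 − 1) = 18.7 × 1.901 = 35.54 Ω.

R1 ≈ 35.5 Ω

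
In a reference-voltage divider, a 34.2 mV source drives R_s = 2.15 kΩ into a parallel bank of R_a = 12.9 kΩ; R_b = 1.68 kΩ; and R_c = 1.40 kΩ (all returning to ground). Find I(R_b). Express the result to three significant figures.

I ≈ 5.11 µA

Equivalent of the parallel group: R_p = 0.7210 kΩ.
Node voltage V_A = V_CC · R_p/(R_s + R_p) = 34.2 × 0.2511 = 8.588 mV.
I(R_b) = V_A / R_b = 8.588/1.68 = 5.112 µA.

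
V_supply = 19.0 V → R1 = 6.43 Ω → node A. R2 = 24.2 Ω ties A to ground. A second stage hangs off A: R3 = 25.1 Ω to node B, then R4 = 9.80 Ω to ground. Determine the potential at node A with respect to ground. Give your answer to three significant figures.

V_A ≈ 13.1 V

Looking into the second stage from A: R3 + R4 = 34.90 Ω appears in parallel with R2.
R2 ‖ (R3+R4) = 14.29 Ω.
So V_A = 19.0 × 0.6897 = 13.10 V.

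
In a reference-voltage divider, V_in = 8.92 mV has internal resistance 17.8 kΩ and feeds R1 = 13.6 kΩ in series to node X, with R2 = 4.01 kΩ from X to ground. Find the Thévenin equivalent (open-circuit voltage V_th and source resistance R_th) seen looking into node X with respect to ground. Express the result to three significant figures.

R1' = 17.8 + 13.6 = 31.40 kΩ (source resistance + R1).
With X open, the divider is unloaded: V_th = 8.92 × 4.01/35.41 = 1.010 mV.
Zeroing V_in shorts the top of R1' to ground, so R_th = R1' ‖ R2 = 3.556 kΩ.

V_th ≈ 1.01 mV, R_th ≈ 3.56 kΩ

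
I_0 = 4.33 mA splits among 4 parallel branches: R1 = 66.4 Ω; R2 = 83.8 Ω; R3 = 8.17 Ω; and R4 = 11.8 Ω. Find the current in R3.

Conductances: ΣG = 1/66.4 + 1/83.8 + 1/8.17 + 1/11.8 = 0.2341 (1/Ω).
Current divider: I(R3) = I_0 · G_k/ΣG = 4.33 × (0.1224/0.2341) = 4.33 × 0.5228 = 2.264 mA.

I ≈ 2.26 mA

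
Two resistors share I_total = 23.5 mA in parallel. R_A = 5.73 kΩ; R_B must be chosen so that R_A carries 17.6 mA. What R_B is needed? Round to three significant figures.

R_B ≈ 17.1 kΩ

The fraction through R_A equals R_B/(R_A+R_B).
17.6/23.5 = R_B/(R_A + R_B) → R_B = R_A · (0.7489)/(1 − 0.7489) = 5.73 × 2.983 = 17.09 kΩ.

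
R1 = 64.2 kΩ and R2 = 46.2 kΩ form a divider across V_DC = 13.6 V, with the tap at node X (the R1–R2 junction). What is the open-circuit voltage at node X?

Open-circuit (no load on X): V_th = V_DC · R2/(R1 + R2) = 13.6 × 46.2/(64.20 + 46.2) = 5.691 V.

V_th ≈ 5.69 V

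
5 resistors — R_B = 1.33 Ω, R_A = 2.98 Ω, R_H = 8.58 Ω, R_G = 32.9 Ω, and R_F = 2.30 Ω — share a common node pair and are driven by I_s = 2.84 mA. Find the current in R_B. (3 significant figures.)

ΣG = 1/1.33 + 1/2.98 + 1/8.58 + 1/32.9 + 1/2.30 = 1.669.
Current divider: I(R_B) = I_s · G_k/ΣG = 2.84 × (0.7519/1.669) = 2.84 × 0.4504 = 1.279 mA.

I ≈ 1.28 mA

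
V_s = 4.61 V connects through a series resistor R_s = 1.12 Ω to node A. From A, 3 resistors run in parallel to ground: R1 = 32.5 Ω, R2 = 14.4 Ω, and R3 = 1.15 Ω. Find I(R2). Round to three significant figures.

Parallel bank: R_p = 1/(1/32.5 + 1/14.4 + 1/1.15) = 1.031 Ω.
V_A = 4.61 × 1.031/2.151 = 2.210 V.
I(R2) = V_A / R2 = 2.210/14.4 = 0.1535 A.

I ≈ 0.153 A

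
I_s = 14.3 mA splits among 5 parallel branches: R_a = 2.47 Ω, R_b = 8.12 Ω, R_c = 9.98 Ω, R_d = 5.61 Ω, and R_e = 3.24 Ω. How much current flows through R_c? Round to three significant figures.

I ≈ 1.28 mA

Conductances: ΣG = 1/2.47 + 1/8.12 + 1/9.98 + 1/5.61 + 1/3.24 = 1.115 (1/Ω).
By the current-divider rule, I = I_s · G_k/ΣG = 14.3 × 0.08986 = 1.285 mA.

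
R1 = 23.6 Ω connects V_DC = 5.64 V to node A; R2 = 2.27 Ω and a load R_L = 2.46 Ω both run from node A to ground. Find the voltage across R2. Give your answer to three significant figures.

V_out ≈ 0.269 V

First combine the lower leg with the load: R2 ‖ R_L = 1.181 Ω.
Voltage divider with the loaded lower leg: V_out = 5.64 × 1.181/(23.6 + 1.181) = 5.64 × 0.04764 = 0.2687 V.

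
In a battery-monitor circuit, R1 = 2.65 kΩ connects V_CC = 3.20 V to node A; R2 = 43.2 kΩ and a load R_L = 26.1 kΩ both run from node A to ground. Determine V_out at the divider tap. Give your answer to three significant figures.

First combine the lower leg with the load: R2 ‖ R_L = 16.27 kΩ.
Then V_out = V_CC · R2'/(R1 + R2') = 3.20 × 16.27/18.92 = 2.752 V.

V_out ≈ 2.75 V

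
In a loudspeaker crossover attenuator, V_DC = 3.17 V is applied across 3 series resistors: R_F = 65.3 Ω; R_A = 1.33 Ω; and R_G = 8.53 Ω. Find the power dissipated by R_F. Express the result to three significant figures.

The common current is I = 3.17/75.16 = 0.04218 A.
V(R_F) = I·R = 2.754 V; P = V·I = 2.754 × 0.04218 = 0.1162 W.

P ≈ 0.116 W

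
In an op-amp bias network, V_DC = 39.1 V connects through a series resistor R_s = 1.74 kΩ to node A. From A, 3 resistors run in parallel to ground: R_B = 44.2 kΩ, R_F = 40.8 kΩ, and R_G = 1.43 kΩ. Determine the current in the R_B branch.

Combine the parallel branches: R_p = (1/44.2 + 1/40.8 + 1/1.43)⁻¹ = 1.340 kΩ.
V_A = 39.1 × 1.340/3.080 = 17.01 V.
Branch current I = V_A/R_B = 17.01/44.2 = 0.3848 mA.

I ≈ 0.385 mA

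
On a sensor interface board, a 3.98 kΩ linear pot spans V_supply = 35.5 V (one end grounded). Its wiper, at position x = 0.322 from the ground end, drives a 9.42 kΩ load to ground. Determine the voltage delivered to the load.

Lower segment x·R_p = 1.282 kΩ; upper segment (1−x)·R_p = 2.698 kΩ.
Lower segment in parallel with the load: 1.282 ‖ 9.42 = 1.128 kΩ.
Then V_out = V_supply · 1.128/(2.698 + 1.128) = 10.47 V.
(Unloaded: V_out = x·V_supply = 11.4 V.)

V_out ≈ 10.5 V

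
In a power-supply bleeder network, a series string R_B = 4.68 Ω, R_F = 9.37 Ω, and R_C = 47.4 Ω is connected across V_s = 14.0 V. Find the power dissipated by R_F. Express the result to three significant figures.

Series current I = V_s/ΣR = 14.0/61.45 = 0.2278 A.
P(R_F) = I²·R_F = (0.2278)² × 9.37 = 0.4864 W.

P ≈ 0.486 W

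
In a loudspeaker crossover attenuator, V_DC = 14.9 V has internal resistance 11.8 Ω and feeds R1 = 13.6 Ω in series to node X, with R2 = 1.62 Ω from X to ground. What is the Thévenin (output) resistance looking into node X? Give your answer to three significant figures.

R1' = 11.8 + 13.6 = 25.40 Ω (source resistance + R1).
Zeroing V_DC shorts the top of R1' to ground, so R_th = R1' ‖ R2 = 1.523 Ω.

R_th ≈ 1.52 Ω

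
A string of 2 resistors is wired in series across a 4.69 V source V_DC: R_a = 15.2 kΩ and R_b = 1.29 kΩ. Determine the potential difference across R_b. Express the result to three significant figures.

Series total: ΣR = 15.2 + 1.29 = 16.49 kΩ.
Voltage divider: V = V_DC · (1.290 / 16.49) = 4.69 × 0.07823 = 0.3669 V.

V ≈ 0.367 V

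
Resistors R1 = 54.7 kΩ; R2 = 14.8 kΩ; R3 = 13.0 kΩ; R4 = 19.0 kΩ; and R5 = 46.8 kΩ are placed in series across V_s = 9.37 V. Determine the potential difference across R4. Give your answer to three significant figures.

V ≈ 1.20 V

Total series resistance ΣR = 54.7 + 14.8 + 13.0 + 19.0 + 46.8 = 148.3 kΩ.
V = V_s · R/ΣR = 9.37 × 0.1281 = 1.200 V.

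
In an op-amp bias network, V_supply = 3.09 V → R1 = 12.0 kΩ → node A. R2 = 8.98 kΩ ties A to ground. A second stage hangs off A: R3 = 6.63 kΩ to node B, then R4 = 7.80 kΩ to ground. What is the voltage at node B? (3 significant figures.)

V_B ≈ 0.527 V

Node A sees R2 in parallel with the series input of stage 2, R3 + R4 = 14.43 kΩ.
R2 ‖ (R3+R4) = 5.535 kΩ.
V_A = 3.09 × 5.535/(12.0 + 5.535) = 0.9754 V.
V_B = V_A × 0.5405 = 0.5272 V.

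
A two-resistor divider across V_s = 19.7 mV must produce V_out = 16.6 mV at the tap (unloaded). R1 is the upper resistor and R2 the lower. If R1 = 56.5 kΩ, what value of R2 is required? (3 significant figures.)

R2 ≈ 303 kΩ

Required fraction k = V_out/V_s = 0.8426.
R2 = R1 · 0.8426/(1 − 0.8426) = 302.5 kΩ.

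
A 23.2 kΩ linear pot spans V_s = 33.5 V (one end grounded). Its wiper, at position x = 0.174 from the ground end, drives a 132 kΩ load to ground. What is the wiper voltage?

Split the track: R_lower = x·R_p = 4.037 kΩ, R_upper = (1−x)·R_p = 19.16 kΩ.
R_L loads the lower segment: effective lower R = 3.917 kΩ.
V_out = 33.5 × 3.917/(19.16 + 3.917) = 5.685 V.

V_out ≈ 5.69 V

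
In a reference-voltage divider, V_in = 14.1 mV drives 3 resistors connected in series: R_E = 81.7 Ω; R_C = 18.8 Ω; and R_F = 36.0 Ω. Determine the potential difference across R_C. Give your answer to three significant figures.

V ≈ 1.94 mV

Total series resistance ΣR = 81.7 + 18.8 + 36.0 = 136.5 Ω.
Voltage divider: V = V_in · (18.80 / 136.5) = 14.1 × 0.1377 = 1.942 mV.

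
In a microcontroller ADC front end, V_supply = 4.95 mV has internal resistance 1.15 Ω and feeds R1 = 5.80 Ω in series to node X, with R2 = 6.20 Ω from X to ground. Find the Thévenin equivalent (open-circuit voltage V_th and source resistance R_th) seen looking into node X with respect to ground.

V_th ≈ 2.33 mV, R_th ≈ 3.28 Ω

R1' = 1.15 + 5.80 = 6.950 Ω (source resistance + R1).
With X open, the divider is unloaded: V_th = 4.95 × 6.20/13.15 = 2.334 mV.
Looking into X with the source shorted: R_th = R1'·R2/(R1'+R2) = 6.950 × 6.20/13.15 = 3.277 Ω.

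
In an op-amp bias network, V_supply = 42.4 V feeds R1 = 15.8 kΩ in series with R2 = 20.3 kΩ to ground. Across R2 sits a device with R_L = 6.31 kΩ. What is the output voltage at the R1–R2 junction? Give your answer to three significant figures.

V_out ≈ 9.90 V

The load sits in parallel with R2, giving an effective lower resistance R2' = R2·R_L/(R2+R_L) = 4.814 kΩ.
Now apply the divider: V_out = 42.4 × 0.2335 = 9.901 V.
(Unloaded it would be 23.8 V; the load pulls it down.)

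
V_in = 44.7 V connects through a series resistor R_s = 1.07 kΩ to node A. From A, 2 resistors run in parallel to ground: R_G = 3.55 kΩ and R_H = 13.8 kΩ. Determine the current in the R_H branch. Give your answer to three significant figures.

Parallel bank: R_p = 1/(1/3.55 + 1/13.8) = 2.824 kΩ.
V_A = 44.7 × 2.824/3.894 = 32.42 V.
Branch current I = V_A/R_H = 32.42/13.8 = 2.349 mA.

I ≈ 2.35 mA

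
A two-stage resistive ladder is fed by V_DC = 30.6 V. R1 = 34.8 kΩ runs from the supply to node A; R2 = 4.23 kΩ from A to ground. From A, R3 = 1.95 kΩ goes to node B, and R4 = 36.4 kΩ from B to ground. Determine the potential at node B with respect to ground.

V_B ≈ 2.87 V

Node A sees R2 in parallel with the series input of stage 2, R3 + R4 = 38.35 kΩ.
R2 ‖ (R3+R4) = 3.810 kΩ.
First divider: V_A = V_DC · 3.810/(34.8 + 3.810) = 3.019 V.
Stage 2 is unloaded, so V_B = V_A · R4/(R3+R4) = 3.019 × 36.4/38.35 = 2.866 V.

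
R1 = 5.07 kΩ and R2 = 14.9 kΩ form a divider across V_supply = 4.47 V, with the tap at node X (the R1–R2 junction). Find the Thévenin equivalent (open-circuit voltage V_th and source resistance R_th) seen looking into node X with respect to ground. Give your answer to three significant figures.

Open-circuit (no load on X): V_th = V_supply · R2/(R1 + R2) = 4.47 × 14.9/(5.070 + 14.9) = 3.335 V.
Zeroing V_supply shorts the top of R1 to ground, so R_th = R1 ‖ R2 = 3.783 kΩ.

V_th ≈ 3.34 V, R_th ≈ 3.78 kΩ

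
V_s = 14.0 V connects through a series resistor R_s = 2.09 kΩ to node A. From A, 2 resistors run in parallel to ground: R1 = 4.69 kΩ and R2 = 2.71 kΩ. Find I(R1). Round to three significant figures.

I ≈ 1.35 mA

Combine the parallel branches: R_p = (1/4.69 + 1/2.71)⁻¹ = 1.718 kΩ.
V_A by voltage divider: V_A = 14.0 × 1.718/(2.09 + 1.718) = 6.315 V.
I(R1) = V_A / R1 = 6.315/4.69 = 1.347 mA.
(Check via current divider: I_total = 3.677 mA; share G_k/ΣG = 0.3662 → same result.)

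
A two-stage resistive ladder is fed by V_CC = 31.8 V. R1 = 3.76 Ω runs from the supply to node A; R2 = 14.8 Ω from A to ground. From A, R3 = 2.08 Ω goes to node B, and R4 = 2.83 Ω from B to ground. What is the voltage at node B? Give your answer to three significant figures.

V_B ≈ 9.07 V

Looking into the second stage from A: R3 + R4 = 4.910 Ω appears in parallel with R2.
Effective lower resistance at A: R2 ‖ 4.910 = 3.687 Ω.
First divider: V_A = V_CC · 3.687/(3.76 + 3.687) = 15.74 V.
Then the unloaded second divider: V_B = V_A × R4/(R3+R4) = 15.74 × 0.5764 = 9.074 V.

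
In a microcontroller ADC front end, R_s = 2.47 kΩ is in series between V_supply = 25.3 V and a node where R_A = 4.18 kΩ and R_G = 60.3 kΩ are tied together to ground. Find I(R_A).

Equivalent of the parallel group: R_p = 3.909 kΩ.
V_A by voltage divider: V_A = 25.3 × 3.909/(2.47 + 3.909) = 15.50 V.
I(R_A) = V_A / R_A = 15.50/4.18 = 3.709 mA.

I ≈ 3.71 mA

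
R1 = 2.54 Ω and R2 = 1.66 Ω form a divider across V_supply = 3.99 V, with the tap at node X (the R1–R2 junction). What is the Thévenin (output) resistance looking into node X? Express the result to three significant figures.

Looking into X with the source shorted: R_th = R1·R2/(R1+R2) = 2.540 × 1.66/4.200 = 1.004 Ω.

R_th ≈ 1.00 Ω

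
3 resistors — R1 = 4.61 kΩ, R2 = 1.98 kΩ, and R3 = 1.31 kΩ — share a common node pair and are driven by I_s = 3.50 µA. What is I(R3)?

Conductances: ΣG = 1/4.61 + 1/1.98 + 1/1.31 = 1.485 (1/kΩ).
R3 takes the fraction G_k/ΣG = 0.7634/1.485 = 0.5139, so I = 3.50 × 0.5139 = 1.799 µA.

I ≈ 1.80 µA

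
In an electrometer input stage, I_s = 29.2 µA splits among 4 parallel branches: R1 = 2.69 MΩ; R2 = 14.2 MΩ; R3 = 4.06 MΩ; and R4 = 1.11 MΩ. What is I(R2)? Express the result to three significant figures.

I ≈ 1.29 µA

ΣG = 1/2.69 + 1/14.2 + 1/4.06 + 1/1.11 = 1.589.
R2 takes the fraction G_k/ΣG = 0.07042/1.589 = 0.04431, so I = 29.2 × 0.04431 = 1.294 µA.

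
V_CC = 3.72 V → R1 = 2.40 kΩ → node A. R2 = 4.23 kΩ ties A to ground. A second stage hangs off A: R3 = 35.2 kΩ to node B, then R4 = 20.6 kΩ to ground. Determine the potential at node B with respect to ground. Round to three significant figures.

V_B ≈ 0.853 V

Looking into the second stage from A: R3 + R4 = 55.80 kΩ appears in parallel with R2.
Effective lower resistance at A: R2 ‖ 55.80 = 3.932 kΩ.
V_A = 3.72 × 3.932/(2.40 + 3.932) = 2.310 V.
V_B = V_A × 0.3692 = 0.8528 V.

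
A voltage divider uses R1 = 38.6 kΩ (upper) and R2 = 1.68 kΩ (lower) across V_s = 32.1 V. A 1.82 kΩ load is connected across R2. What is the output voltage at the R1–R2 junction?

R2 ‖ R_L = (1.68 × 1.82)/(1.68 + 1.82) = 0.8736 kΩ.
Voltage divider with the loaded lower leg: V_out = 32.1 × 0.8736/(38.6 + 0.8736) = 32.1 × 0.02213 = 0.7104 V.

V_out ≈ 0.710 V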